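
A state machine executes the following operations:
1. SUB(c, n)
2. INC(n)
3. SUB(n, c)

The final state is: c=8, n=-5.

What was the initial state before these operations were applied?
c=10, n=2

Working backwards:
Final state: c=8, n=-5
Before step 3 (SUB(n, c)): c=8, n=3
Before step 2 (INC(n)): c=8, n=2
Before step 1 (SUB(c, n)): c=10, n=2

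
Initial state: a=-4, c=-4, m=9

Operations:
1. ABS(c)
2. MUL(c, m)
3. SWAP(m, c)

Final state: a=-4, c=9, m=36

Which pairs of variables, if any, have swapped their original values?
None

Comparing initial and final values:
a: -4 → -4
m: 9 → 36
c: -4 → 9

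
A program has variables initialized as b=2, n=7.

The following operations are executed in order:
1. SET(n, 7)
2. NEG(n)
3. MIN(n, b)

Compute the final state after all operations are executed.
{b: 2, n: -7}

Step-by-step execution:
Initial: b=2, n=7
After step 1 (SET(n, 7)): b=2, n=7
After step 2 (NEG(n)): b=2, n=-7
After step 3 (MIN(n, b)): b=2, n=-7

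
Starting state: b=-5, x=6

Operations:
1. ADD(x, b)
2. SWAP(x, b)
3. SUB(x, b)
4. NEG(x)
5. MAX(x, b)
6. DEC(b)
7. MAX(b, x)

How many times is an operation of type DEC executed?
1

Counting DEC operations:
Step 6: DEC(b) ← DEC
Total: 1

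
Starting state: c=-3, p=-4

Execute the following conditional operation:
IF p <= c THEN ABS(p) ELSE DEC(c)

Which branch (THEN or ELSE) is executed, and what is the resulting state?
Branch: THEN, Final state: c=-3, p=4

Evaluating condition: p <= c
p = -4, c = -3
Condition is True, so THEN branch executes
After ABS(p): c=-3, p=4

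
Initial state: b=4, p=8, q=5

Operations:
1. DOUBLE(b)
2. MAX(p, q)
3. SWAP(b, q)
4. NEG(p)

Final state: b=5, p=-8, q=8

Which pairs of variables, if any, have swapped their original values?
None

Comparing initial and final values:
b: 4 → 5
p: 8 → -8
q: 5 → 8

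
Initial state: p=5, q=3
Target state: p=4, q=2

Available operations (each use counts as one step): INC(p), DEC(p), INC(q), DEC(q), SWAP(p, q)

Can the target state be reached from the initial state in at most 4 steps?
Yes

Path (2 steps): DEC(p) → DEC(q)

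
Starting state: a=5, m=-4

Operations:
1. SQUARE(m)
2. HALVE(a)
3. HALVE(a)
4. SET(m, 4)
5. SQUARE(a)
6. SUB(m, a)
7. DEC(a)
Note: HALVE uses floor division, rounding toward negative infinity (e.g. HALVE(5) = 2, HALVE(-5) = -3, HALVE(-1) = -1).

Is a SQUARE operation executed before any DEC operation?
Yes

First SQUARE: step 1
First DEC: step 7
Since 1 < 7, SQUARE comes first.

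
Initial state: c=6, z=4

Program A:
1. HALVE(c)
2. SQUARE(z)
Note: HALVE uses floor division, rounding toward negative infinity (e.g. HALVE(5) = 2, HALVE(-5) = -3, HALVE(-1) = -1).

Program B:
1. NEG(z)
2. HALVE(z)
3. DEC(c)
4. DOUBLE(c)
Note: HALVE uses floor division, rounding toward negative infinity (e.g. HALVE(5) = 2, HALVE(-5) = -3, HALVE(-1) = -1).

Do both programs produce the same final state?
No

Program A final state: c=3, z=16
Program B final state: c=10, z=-2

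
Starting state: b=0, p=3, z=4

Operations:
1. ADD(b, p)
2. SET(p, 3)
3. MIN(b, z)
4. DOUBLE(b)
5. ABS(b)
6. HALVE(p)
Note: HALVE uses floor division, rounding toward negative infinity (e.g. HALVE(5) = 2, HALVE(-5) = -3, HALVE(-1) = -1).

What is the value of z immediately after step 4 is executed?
z = 4

Tracing z through execution:
Initial: z = 4
After step 1 (ADD(b, p)): z = 4
After step 2 (SET(p, 3)): z = 4
After step 3 (MIN(b, z)): z = 4
After step 4 (DOUBLE(b)): z = 4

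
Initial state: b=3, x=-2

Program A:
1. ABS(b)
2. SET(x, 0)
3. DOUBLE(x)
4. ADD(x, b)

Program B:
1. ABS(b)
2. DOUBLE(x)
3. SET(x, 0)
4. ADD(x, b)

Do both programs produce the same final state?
Yes

Program A final state: b=3, x=3
Program B final state: b=3, x=3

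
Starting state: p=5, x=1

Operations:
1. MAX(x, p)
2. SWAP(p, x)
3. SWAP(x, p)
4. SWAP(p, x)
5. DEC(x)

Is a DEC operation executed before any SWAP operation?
No

First DEC: step 5
First SWAP: step 2
Since 5 > 2, SWAP comes first.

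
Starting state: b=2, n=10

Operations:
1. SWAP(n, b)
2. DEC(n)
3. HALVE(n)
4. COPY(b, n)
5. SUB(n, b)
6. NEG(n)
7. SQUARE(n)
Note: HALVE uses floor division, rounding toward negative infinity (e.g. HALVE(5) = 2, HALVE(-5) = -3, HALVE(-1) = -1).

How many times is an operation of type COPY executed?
1

Counting COPY operations:
Step 4: COPY(b, n) ← COPY
Total: 1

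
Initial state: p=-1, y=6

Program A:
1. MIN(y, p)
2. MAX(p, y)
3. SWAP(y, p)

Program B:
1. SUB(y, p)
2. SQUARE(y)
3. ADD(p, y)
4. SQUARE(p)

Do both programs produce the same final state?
No

Program A final state: p=-1, y=-1
Program B final state: p=2304, y=49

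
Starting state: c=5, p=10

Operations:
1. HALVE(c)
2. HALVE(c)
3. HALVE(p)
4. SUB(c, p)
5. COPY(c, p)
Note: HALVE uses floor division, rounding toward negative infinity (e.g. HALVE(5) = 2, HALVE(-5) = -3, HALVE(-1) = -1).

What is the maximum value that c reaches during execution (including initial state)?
5

Values of c at each step:
Initial: c = 5 ← maximum
After step 1: c = 2
After step 2: c = 1
After step 3: c = 1
After step 4: c = -4
After step 5: c = 5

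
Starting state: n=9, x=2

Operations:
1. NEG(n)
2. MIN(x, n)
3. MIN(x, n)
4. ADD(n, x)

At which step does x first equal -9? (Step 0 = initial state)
Step 2

Tracing x:
Initial: x = 2
After step 1: x = 2
After step 2: x = -9 ← first occurrence
After step 3: x = -9
After step 4: x = -9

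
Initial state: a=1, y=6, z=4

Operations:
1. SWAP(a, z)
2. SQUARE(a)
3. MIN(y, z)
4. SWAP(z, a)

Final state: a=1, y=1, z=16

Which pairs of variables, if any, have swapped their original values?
None

Comparing initial and final values:
z: 4 → 16
a: 1 → 1
y: 6 → 1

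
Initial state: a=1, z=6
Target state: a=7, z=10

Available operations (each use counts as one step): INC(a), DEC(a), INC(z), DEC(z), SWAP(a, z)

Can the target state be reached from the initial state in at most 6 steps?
No

The target state cannot be reached within 6 steps.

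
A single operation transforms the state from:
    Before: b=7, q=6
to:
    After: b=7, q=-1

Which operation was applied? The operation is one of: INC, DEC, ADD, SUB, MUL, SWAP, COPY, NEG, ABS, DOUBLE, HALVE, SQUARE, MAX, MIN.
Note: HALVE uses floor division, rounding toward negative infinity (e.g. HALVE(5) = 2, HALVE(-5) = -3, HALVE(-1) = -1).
SUB(q, b)

Analyzing the change:
Before: b=7, q=6
After: b=7, q=-1
Variable q changed from 6 to -1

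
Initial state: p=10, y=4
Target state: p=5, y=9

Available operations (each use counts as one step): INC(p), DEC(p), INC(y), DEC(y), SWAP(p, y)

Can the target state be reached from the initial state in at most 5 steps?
Yes

Path (3 steps): DEC(p) → INC(y) → SWAP(p, y)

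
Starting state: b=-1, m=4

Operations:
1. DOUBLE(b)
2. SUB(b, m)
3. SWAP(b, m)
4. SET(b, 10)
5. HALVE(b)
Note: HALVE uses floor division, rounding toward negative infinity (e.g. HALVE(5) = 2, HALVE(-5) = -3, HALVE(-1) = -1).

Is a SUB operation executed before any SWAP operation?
Yes

First SUB: step 2
First SWAP: step 3
Since 2 < 3, SUB comes first.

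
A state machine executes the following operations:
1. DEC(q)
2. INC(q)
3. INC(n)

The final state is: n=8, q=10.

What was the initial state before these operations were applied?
n=7, q=10

Working backwards:
Final state: n=8, q=10
Before step 3 (INC(n)): n=7, q=10
Before step 2 (INC(q)): n=7, q=9
Before step 1 (DEC(q)): n=7, q=10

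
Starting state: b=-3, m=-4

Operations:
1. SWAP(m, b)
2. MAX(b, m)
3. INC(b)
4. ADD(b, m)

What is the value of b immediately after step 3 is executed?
b = -2

Tracing b through execution:
Initial: b = -3
After step 1 (SWAP(m, b)): b = -4
After step 2 (MAX(b, m)): b = -3
After step 3 (INC(b)): b = -2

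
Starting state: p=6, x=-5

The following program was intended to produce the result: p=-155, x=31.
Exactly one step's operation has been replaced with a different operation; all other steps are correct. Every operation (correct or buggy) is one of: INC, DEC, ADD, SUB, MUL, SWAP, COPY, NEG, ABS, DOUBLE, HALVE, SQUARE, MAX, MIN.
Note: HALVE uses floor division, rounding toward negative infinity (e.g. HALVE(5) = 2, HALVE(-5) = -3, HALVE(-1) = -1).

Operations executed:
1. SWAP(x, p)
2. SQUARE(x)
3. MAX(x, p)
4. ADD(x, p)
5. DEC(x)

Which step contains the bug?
Step 5

Trace with buggy code:
Initial: p=6, x=-5
After step 1: p=-5, x=6
After step 2: p=-5, x=36
After step 3: p=-5, x=36
After step 4: p=-5, x=31
After step 5: p=-5, x=30
Actual final p=-5, x=30 ≠ expected p=-155, x=31.
Step 5 is the only position where a single-operation replacement can produce the expected result.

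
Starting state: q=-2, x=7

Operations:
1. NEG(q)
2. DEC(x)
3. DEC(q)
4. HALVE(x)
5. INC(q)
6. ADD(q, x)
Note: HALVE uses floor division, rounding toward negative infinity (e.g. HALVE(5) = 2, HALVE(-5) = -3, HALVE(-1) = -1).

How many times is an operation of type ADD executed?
1

Counting ADD operations:
Step 6: ADD(q, x) ← ADD
Total: 1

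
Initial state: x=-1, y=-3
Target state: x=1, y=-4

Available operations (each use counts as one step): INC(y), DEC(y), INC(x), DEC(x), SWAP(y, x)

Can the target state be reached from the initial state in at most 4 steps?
Yes

Path (3 steps): DEC(y) → INC(x) → INC(x)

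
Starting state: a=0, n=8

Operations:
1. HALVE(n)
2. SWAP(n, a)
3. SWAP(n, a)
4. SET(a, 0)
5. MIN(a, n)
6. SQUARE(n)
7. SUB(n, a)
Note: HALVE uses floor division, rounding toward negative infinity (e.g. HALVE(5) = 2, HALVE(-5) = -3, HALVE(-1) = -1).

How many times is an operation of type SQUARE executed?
1

Counting SQUARE operations:
Step 6: SQUARE(n) ← SQUARE
Total: 1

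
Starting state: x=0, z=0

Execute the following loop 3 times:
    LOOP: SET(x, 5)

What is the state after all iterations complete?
x=5, z=0

Iteration trace:
Start: x=0, z=0
After iteration 1: x=5, z=0
After iteration 2: x=5, z=0
After iteration 3: x=5, z=0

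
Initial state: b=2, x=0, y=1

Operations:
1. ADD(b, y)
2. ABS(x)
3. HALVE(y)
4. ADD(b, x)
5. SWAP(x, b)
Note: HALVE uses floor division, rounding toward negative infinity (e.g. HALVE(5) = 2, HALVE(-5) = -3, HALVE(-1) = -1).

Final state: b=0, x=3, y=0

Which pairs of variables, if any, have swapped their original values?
None

Comparing initial and final values:
y: 1 → 0
x: 0 → 3
b: 2 → 0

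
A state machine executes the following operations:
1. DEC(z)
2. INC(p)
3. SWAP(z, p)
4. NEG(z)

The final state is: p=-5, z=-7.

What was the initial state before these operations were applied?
p=6, z=-4

Working backwards:
Final state: p=-5, z=-7
Before step 4 (NEG(z)): p=-5, z=7
Before step 3 (SWAP(z, p)): p=7, z=-5
Before step 2 (INC(p)): p=6, z=-5
Before step 1 (DEC(z)): p=6, z=-4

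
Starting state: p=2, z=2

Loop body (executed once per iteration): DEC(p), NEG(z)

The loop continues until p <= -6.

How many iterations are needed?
8

Tracing iterations:
Initial: p=2, z=2
After iteration 1: p=1, z=-2
After iteration 2: p=0, z=2
After iteration 3: p=-1, z=-2
After iteration 4: p=-2, z=2
After iteration 5: p=-3, z=-2
After iteration 6: p=-4, z=2
After iteration 7: p=-5, z=-2
After iteration 8: p=-6, z=2
p <= -6 now holds, so the loop exits after 8 iterations.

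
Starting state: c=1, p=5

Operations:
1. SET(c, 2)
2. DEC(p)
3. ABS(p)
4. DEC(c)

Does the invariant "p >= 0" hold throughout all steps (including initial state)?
Yes

The invariant holds at every step.

State at each step:
Initial: c=1, p=5
After step 1: c=2, p=5
After step 2: c=2, p=4
After step 3: c=2, p=4
After step 4: c=1, p=4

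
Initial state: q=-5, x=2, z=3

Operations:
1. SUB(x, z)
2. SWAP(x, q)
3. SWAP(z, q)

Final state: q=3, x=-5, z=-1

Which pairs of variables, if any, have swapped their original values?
None

Comparing initial and final values:
q: -5 → 3
x: 2 → -5
z: 3 → -1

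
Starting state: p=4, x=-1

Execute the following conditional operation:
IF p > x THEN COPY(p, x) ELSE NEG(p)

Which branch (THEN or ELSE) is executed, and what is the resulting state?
Branch: THEN, Final state: p=-1, x=-1

Evaluating condition: p > x
p = 4, x = -1
Condition is True, so THEN branch executes
After COPY(p, x): p=-1, x=-1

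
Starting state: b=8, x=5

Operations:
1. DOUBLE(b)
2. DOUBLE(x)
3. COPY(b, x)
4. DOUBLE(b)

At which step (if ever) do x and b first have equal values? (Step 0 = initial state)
Step 3

x and b first become equal after step 3.

Comparing values at each step:
Initial: x=5, b=8
After step 1: x=5, b=16
After step 2: x=10, b=16
After step 3: x=10, b=10 ← equal!
After step 4: x=10, b=20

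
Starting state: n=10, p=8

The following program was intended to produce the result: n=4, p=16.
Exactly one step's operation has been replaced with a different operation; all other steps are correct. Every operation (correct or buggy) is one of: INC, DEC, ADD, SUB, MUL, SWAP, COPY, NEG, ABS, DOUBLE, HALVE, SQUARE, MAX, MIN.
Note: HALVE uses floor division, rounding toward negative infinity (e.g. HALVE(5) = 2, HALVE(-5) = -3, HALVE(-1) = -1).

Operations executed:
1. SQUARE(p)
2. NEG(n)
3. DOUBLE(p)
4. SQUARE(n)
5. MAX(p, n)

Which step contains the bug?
Step 1

Trace with buggy code:
Initial: n=10, p=8
After step 1: n=10, p=64
After step 2: n=-10, p=64
After step 3: n=-10, p=128
After step 4: n=100, p=128
After step 5: n=100, p=128
Actual final n=100, p=128 ≠ expected n=4, p=16.
Step 1 is the only position where a single-operation replacement can produce the expected result.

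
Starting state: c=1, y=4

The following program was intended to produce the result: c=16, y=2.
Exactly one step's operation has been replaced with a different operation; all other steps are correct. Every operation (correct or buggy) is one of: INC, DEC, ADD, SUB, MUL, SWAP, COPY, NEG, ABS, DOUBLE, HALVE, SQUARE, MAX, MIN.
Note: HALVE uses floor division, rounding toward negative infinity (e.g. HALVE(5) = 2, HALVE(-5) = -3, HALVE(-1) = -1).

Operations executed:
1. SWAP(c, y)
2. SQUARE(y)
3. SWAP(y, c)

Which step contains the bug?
Step 1

Trace with buggy code:
Initial: c=1, y=4
After step 1: c=4, y=1
After step 2: c=4, y=1
After step 3: c=1, y=4
Actual final c=1, y=4 ≠ expected c=16, y=2.
Step 1 is the only position where a single-operation replacement can produce the expected result.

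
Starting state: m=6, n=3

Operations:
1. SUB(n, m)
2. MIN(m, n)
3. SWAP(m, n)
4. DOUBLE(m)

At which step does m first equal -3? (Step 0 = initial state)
Step 2

Tracing m:
Initial: m = 6
After step 1: m = 6
After step 2: m = -3 ← first occurrence
After step 3: m = -3
After step 4: m = -6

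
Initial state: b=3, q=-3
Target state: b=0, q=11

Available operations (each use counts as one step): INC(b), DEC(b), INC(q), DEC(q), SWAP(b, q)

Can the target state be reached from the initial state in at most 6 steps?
No

The target state cannot be reached within 6 steps.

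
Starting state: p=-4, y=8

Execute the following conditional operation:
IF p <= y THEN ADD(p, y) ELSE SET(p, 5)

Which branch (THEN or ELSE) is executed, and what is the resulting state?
Branch: THEN, Final state: p=4, y=8

Evaluating condition: p <= y
p = -4, y = 8
Condition is True, so THEN branch executes
After ADD(p, y): p=4, y=8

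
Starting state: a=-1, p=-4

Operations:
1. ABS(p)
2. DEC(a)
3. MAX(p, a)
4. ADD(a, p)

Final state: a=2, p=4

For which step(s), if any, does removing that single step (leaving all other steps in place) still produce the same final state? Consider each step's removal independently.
Step(s) 3

Testing removal of each single step:
Without step 1: final = a=-4, p=-2 (different)
Without step 2: final = a=3, p=4 (different)
Without step 3: final = a=2, p=4 (same)
Without step 4: final = a=-2, p=4 (different)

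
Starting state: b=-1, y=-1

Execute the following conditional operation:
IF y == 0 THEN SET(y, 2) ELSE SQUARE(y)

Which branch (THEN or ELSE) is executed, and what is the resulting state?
Branch: ELSE, Final state: b=-1, y=1

Evaluating condition: y == 0
y = -1
Condition is False, so ELSE branch executes
After SQUARE(y): b=-1, y=1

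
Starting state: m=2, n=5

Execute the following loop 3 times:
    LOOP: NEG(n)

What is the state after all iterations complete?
m=2, n=-5

Iteration trace:
Start: m=2, n=5
After iteration 1: m=2, n=-5
After iteration 2: m=2, n=5
After iteration 3: m=2, n=-5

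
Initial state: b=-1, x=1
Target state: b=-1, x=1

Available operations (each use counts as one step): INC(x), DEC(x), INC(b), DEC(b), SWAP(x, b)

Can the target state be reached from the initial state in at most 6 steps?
Yes

Path (0 steps): 0 steps (already at target)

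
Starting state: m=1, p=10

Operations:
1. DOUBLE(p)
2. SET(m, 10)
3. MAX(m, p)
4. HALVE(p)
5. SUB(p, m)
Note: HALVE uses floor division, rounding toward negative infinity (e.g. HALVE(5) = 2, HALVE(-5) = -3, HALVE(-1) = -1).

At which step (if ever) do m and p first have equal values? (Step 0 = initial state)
Step 3

m and p first become equal after step 3.

Comparing values at each step:
Initial: m=1, p=10
After step 1: m=1, p=20
After step 2: m=10, p=20
After step 3: m=20, p=20 ← equal!
After step 4: m=20, p=10
After step 5: m=20, p=-10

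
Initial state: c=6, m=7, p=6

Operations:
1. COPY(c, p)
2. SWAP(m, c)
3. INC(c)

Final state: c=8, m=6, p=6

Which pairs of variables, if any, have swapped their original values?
None

Comparing initial and final values:
c: 6 → 8
m: 7 → 6
p: 6 → 6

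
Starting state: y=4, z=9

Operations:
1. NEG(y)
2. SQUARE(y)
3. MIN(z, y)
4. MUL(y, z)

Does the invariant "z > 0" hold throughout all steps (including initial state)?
Yes

The invariant holds at every step.

State at each step:
Initial: y=4, z=9
After step 1: y=-4, z=9
After step 2: y=16, z=9
After step 3: y=16, z=9
After step 4: y=144, z=9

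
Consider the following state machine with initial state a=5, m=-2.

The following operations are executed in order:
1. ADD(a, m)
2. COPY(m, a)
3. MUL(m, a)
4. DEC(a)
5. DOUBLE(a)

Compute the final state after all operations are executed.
{a: 4, m: 9}

Step-by-step execution:
Initial: a=5, m=-2
After step 1 (ADD(a, m)): a=3, m=-2
After step 2 (COPY(m, a)): a=3, m=3
After step 3 (MUL(m, a)): a=3, m=9
After step 4 (DEC(a)): a=2, m=9
After step 5 (DOUBLE(a)): a=4, m=9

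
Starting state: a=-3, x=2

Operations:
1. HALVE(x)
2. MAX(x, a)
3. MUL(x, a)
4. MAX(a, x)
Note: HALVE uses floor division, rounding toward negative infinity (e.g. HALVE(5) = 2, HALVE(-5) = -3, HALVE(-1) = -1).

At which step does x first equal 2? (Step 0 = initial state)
Step 0

Tracing x:
Initial: x = 2 ← first occurrence
After step 1: x = 1
After step 2: x = 1
After step 3: x = -3
After step 4: x = -3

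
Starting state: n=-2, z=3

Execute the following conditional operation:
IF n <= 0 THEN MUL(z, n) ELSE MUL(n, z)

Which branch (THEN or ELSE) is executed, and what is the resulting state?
Branch: THEN, Final state: n=-2, z=-6

Evaluating condition: n <= 0
n = -2
Condition is True, so THEN branch executes
After MUL(z, n): n=-2, z=-6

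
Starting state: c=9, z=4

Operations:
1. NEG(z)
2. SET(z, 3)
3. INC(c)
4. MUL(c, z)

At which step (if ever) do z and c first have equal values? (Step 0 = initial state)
Never

z and c never become equal during execution.

Comparing values at each step:
Initial: z=4, c=9
After step 1: z=-4, c=9
After step 2: z=3, c=9
After step 3: z=3, c=10
After step 4: z=3, c=30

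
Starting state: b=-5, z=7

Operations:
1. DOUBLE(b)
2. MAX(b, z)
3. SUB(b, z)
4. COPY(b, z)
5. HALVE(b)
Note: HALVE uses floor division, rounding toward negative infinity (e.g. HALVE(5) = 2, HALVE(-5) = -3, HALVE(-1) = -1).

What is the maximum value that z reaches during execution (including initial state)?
7

Values of z at each step:
Initial: z = 7 ← maximum
After step 1: z = 7
After step 2: z = 7
After step 3: z = 7
After step 4: z = 7
After step 5: z = 7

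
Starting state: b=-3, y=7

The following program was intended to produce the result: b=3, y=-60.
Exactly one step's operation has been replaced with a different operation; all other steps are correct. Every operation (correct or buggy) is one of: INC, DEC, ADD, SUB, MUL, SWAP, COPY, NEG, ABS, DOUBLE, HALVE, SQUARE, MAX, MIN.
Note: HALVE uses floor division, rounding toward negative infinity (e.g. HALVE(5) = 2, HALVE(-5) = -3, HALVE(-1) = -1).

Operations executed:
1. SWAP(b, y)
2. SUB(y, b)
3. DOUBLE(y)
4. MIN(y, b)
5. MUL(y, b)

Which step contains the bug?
Step 4

Trace with buggy code:
Initial: b=-3, y=7
After step 1: b=7, y=-3
After step 2: b=7, y=-10
After step 3: b=7, y=-20
After step 4: b=7, y=-20
After step 5: b=7, y=-140
Actual final b=7, y=-140 ≠ expected b=3, y=-60.
Step 4 is the only position where a single-operation replacement can produce the expected result.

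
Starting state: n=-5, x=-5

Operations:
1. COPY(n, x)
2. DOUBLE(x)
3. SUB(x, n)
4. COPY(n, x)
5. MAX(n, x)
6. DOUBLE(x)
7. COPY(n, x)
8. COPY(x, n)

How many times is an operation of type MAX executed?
1

Counting MAX operations:
Step 5: MAX(n, x) ← MAX
Total: 1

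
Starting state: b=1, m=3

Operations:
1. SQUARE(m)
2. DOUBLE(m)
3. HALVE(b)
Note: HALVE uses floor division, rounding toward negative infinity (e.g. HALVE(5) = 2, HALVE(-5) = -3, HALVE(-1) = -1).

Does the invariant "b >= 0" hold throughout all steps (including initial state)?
Yes

The invariant holds at every step.

State at each step:
Initial: b=1, m=3
After step 1: b=1, m=9
After step 2: b=1, m=18
After step 3: b=0, m=18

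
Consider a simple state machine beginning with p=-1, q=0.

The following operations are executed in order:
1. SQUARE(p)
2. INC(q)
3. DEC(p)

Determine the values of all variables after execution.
{p: 0, q: 1}

Step-by-step execution:
Initial: p=-1, q=0
After step 1 (SQUARE(p)): p=1, q=0
After step 2 (INC(q)): p=1, q=1
After step 3 (DEC(p)): p=0, q=1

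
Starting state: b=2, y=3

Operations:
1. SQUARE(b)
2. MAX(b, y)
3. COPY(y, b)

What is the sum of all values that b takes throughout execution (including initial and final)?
14

Values of b at each step:
Initial: b = 2
After step 1: b = 4
After step 2: b = 4
After step 3: b = 4
Sum = 2 + 4 + 4 + 4 = 14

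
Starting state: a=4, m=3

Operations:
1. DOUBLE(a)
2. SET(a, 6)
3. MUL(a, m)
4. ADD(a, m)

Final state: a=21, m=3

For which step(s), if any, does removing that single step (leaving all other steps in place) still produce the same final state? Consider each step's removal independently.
Step(s) 1

Testing removal of each single step:
Without step 1: final = a=21, m=3 (same)
Without step 2: final = a=27, m=3 (different)
Without step 3: final = a=9, m=3 (different)
Without step 4: final = a=18, m=3 (different)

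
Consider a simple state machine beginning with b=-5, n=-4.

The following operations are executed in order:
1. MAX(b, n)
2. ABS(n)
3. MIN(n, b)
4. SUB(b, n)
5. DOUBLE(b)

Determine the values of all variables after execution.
{b: 0, n: -4}

Step-by-step execution:
Initial: b=-5, n=-4
After step 1 (MAX(b, n)): b=-4, n=-4
After step 2 (ABS(n)): b=-4, n=4
After step 3 (MIN(n, b)): b=-4, n=-4
After step 4 (SUB(b, n)): b=0, n=-4
After step 5 (DOUBLE(b)): b=0, n=-4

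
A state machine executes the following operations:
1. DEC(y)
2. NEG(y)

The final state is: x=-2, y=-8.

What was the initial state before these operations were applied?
x=-2, y=9

Working backwards:
Final state: x=-2, y=-8
Before step 2 (NEG(y)): x=-2, y=8
Before step 1 (DEC(y)): x=-2, y=9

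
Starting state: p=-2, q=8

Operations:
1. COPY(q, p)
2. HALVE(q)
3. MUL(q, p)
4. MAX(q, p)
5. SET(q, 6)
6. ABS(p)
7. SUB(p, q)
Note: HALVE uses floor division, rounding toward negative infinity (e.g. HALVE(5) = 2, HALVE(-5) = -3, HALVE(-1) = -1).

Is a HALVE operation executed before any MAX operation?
Yes

First HALVE: step 2
First MAX: step 4
Since 2 < 4, HALVE comes first.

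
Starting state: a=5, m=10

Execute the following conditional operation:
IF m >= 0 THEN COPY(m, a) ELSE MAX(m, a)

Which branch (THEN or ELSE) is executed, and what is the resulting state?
Branch: THEN, Final state: a=5, m=5

Evaluating condition: m >= 0
m = 10
Condition is True, so THEN branch executes
After COPY(m, a): a=5, m=5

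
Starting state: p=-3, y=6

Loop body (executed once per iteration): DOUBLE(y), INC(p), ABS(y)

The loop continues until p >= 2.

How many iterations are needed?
5

Tracing iterations:
Initial: p=-3, y=6
After iteration 1: p=-2, y=12
After iteration 2: p=-1, y=24
After iteration 3: p=0, y=48
After iteration 4: p=1, y=96
After iteration 5: p=2, y=192
p >= 2 now holds, so the loop exits after 5 iterations.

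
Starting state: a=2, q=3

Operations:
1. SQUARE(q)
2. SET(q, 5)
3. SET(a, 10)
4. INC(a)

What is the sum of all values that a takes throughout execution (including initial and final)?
27

Values of a at each step:
Initial: a = 2
After step 1: a = 2
After step 2: a = 2
After step 3: a = 10
After step 4: a = 11
Sum = 2 + 2 + 2 + 10 + 11 = 27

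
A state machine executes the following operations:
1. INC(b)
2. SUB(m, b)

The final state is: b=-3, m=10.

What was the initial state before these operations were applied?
b=-4, m=7

Working backwards:
Final state: b=-3, m=10
Before step 2 (SUB(m, b)): b=-3, m=7
Before step 1 (INC(b)): b=-4, m=7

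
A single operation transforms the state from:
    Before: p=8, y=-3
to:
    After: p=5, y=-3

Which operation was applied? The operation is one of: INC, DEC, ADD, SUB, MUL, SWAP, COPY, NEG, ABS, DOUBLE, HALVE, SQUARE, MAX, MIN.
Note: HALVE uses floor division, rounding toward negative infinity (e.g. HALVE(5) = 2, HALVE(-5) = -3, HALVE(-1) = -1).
ADD(p, y)

Analyzing the change:
Before: p=8, y=-3
After: p=5, y=-3
Variable p changed from 8 to 5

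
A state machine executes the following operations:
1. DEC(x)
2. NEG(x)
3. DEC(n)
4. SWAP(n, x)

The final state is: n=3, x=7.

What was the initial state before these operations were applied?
n=8, x=-2

Working backwards:
Final state: n=3, x=7
Before step 4 (SWAP(n, x)): n=7, x=3
Before step 3 (DEC(n)): n=8, x=3
Before step 2 (NEG(x)): n=8, x=-3
Before step 1 (DEC(x)): n=8, x=-2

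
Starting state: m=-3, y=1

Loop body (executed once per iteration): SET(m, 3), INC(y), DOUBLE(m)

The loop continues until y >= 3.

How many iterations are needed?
2

Tracing iterations:
Initial: m=-3, y=1
After iteration 1: m=6, y=2
After iteration 2: m=6, y=3
y >= 3 now holds, so the loop exits after 2 iterations.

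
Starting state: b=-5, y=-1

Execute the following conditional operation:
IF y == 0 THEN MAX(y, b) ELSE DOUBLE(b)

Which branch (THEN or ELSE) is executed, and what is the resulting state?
Branch: ELSE, Final state: b=-10, y=-1

Evaluating condition: y == 0
y = -1
Condition is False, so ELSE branch executes
After DOUBLE(b): b=-10, y=-1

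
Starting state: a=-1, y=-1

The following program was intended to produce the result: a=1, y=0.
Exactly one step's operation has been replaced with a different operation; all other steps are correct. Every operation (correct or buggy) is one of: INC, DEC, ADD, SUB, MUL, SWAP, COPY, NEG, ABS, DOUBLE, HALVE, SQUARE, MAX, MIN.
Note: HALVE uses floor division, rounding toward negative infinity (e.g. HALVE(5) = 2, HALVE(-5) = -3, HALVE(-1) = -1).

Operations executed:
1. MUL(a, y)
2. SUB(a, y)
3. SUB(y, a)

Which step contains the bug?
Step 2

Trace with buggy code:
Initial: a=-1, y=-1
After step 1: a=1, y=-1
After step 2: a=2, y=-1
After step 3: a=2, y=-3
Actual final a=2, y=-3 ≠ expected a=1, y=0.
Step 2 is the only position where a single-operation replacement can produce the expected result.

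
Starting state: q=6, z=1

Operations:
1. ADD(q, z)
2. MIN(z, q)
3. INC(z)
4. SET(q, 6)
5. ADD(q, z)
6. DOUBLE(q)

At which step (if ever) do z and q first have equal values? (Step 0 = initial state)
Never

z and q never become equal during execution.

Comparing values at each step:
Initial: z=1, q=6
After step 1: z=1, q=7
After step 2: z=1, q=7
After step 3: z=2, q=7
After step 4: z=2, q=6
After step 5: z=2, q=8
After step 6: z=2, q=16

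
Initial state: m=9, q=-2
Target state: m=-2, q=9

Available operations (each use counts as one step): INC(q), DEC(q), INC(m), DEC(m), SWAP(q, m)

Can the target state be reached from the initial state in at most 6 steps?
Yes

Path (1 step): SWAP(q, m)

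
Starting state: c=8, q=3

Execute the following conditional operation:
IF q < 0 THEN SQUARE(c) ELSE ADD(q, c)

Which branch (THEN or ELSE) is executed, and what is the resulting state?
Branch: ELSE, Final state: c=8, q=11

Evaluating condition: q < 0
q = 3
Condition is False, so ELSE branch executes
After ADD(q, c): c=8, q=11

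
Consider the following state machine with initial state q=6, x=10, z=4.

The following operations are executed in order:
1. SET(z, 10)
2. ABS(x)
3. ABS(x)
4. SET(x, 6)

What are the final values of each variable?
{q: 6, x: 6, z: 10}

Step-by-step execution:
Initial: q=6, x=10, z=4
After step 1 (SET(z, 10)): q=6, x=10, z=10
After step 2 (ABS(x)): q=6, x=10, z=10
After step 3 (ABS(x)): q=6, x=10, z=10
After step 4 (SET(x, 6)): q=6, x=6, z=10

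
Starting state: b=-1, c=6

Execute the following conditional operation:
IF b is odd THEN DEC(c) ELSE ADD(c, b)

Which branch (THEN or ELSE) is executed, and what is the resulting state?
Branch: THEN, Final state: b=-1, c=5

Evaluating condition: b is odd
Condition is True, so THEN branch executes
After DEC(c): b=-1, c=5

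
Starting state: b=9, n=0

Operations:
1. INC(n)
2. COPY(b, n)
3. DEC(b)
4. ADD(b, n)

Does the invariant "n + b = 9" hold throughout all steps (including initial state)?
No, violated after step 1

The invariant is violated after step 1.

State at each step:
Initial: b=9, n=0
After step 1: b=9, n=1
After step 2: b=1, n=1
After step 3: b=0, n=1
After step 4: b=1, n=1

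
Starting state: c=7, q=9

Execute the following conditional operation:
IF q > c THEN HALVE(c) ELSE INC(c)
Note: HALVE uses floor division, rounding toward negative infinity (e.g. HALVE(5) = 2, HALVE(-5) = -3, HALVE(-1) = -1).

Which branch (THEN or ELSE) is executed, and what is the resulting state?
Branch: THEN, Final state: c=3, q=9

Evaluating condition: q > c
q = 9, c = 7
Condition is True, so THEN branch executes
After HALVE(c): c=3, q=9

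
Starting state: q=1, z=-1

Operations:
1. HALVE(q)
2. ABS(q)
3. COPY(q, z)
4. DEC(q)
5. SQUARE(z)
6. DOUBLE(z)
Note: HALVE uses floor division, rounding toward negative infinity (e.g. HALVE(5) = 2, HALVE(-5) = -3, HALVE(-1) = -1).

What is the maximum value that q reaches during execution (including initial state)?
1

Values of q at each step:
Initial: q = 1 ← maximum
After step 1: q = 0
After step 2: q = 0
After step 3: q = -1
After step 4: q = -2
After step 5: q = -2
After step 6: q = -2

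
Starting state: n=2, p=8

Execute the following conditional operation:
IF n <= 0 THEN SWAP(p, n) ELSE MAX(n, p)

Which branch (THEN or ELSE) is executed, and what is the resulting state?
Branch: ELSE, Final state: n=8, p=8

Evaluating condition: n <= 0
n = 2
Condition is False, so ELSE branch executes
After MAX(n, p): n=8, p=8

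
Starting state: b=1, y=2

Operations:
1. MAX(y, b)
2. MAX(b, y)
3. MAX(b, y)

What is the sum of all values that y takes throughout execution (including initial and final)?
8

Values of y at each step:
Initial: y = 2
After step 1: y = 2
After step 2: y = 2
After step 3: y = 2
Sum = 2 + 2 + 2 + 2 = 8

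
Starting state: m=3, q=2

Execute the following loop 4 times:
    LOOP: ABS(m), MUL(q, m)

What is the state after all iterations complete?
m=3, q=162

Iteration trace:
Start: m=3, q=2
After iteration 1: m=3, q=6
After iteration 2: m=3, q=18
After iteration 3: m=3, q=54
After iteration 4: m=3, q=162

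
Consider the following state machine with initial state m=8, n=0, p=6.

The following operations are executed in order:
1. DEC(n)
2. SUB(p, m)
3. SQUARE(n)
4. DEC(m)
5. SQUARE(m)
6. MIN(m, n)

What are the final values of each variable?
{m: 1, n: 1, p: -2}

Step-by-step execution:
Initial: m=8, n=0, p=6
After step 1 (DEC(n)): m=8, n=-1, p=6
After step 2 (SUB(p, m)): m=8, n=-1, p=-2
After step 3 (SQUARE(n)): m=8, n=1, p=-2
After step 4 (DEC(m)): m=7, n=1, p=-2
After step 5 (SQUARE(m)): m=49, n=1, p=-2
After step 6 (MIN(m, n)): m=1, n=1, p=-2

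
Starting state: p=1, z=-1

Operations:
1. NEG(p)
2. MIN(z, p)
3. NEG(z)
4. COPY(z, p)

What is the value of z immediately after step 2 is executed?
z = -1

Tracing z through execution:
Initial: z = -1
After step 1 (NEG(p)): z = -1
After step 2 (MIN(z, p)): z = -1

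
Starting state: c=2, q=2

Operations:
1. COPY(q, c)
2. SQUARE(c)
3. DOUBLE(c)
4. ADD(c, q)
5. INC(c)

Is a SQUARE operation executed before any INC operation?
Yes

First SQUARE: step 2
First INC: step 5
Since 2 < 5, SQUARE comes first.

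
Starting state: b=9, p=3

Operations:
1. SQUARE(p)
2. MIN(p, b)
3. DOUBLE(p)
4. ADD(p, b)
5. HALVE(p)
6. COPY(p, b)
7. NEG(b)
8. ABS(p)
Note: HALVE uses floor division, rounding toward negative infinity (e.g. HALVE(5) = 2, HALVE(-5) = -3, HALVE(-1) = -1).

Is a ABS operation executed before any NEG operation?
No

First ABS: step 8
First NEG: step 7
Since 8 > 7, NEG comes first.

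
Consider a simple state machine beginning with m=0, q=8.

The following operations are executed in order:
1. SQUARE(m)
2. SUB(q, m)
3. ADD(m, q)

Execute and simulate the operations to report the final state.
{m: 8, q: 8}

Step-by-step execution:
Initial: m=0, q=8
After step 1 (SQUARE(m)): m=0, q=8
After step 2 (SUB(q, m)): m=0, q=8
After step 3 (ADD(m, q)): m=8, q=8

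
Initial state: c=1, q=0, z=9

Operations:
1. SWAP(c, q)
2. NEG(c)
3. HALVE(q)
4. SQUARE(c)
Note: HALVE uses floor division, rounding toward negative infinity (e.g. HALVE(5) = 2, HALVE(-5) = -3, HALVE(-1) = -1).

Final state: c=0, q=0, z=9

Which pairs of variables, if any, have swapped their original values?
None

Comparing initial and final values:
q: 0 → 0
c: 1 → 0
z: 9 → 9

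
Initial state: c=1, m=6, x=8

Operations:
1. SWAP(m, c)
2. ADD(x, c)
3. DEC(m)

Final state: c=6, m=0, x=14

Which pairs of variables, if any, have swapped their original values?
None

Comparing initial and final values:
x: 8 → 14
c: 1 → 6
m: 6 → 0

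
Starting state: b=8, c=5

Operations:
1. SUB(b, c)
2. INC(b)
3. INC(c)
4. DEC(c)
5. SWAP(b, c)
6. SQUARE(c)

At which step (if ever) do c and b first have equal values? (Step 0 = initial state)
Never

c and b never become equal during execution.

Comparing values at each step:
Initial: c=5, b=8
After step 1: c=5, b=3
After step 2: c=5, b=4
After step 3: c=6, b=4
After step 4: c=5, b=4
After step 5: c=4, b=5
After step 6: c=16, b=5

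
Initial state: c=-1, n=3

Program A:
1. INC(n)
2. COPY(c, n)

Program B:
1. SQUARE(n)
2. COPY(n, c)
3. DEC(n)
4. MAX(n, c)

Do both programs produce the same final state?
No

Program A final state: c=4, n=4
Program B final state: c=-1, n=-1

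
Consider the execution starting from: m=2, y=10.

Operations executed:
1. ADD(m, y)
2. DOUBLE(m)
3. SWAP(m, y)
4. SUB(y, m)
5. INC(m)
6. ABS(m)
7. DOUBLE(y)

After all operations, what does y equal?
y = 28

Tracing execution:
Step 1: ADD(m, y) → y = 10
Step 2: DOUBLE(m) → y = 10
Step 3: SWAP(m, y) → y = 24
Step 4: SUB(y, m) → y = 14
Step 5: INC(m) → y = 14
Step 6: ABS(m) → y = 14
Step 7: DOUBLE(y) → y = 28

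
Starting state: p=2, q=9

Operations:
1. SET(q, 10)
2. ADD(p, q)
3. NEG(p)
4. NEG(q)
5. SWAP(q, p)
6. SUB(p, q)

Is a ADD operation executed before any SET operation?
No

First ADD: step 2
First SET: step 1
Since 2 > 1, SET comes first.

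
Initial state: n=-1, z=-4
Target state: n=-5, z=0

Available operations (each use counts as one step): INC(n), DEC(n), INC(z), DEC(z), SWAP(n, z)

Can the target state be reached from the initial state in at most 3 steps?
Yes

Path (3 steps): INC(n) → DEC(z) → SWAP(n, z)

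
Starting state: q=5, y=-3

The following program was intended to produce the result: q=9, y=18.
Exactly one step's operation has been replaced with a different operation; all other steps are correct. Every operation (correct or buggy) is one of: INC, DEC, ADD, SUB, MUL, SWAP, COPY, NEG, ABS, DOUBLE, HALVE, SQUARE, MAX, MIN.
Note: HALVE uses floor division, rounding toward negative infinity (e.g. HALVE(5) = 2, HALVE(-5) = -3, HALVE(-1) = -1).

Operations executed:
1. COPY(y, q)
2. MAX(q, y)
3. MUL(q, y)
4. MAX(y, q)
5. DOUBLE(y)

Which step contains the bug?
Step 1

Trace with buggy code:
Initial: q=5, y=-3
After step 1: q=5, y=5
After step 2: q=5, y=5
After step 3: q=25, y=5
After step 4: q=25, y=25
After step 5: q=25, y=50
Actual final q=25, y=50 ≠ expected q=9, y=18.
Step 1 is the only position where a single-operation replacement can produce the expected result.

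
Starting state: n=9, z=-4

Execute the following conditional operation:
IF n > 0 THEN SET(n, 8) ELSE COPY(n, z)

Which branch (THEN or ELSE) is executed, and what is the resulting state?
Branch: THEN, Final state: n=8, z=-4

Evaluating condition: n > 0
n = 9
Condition is True, so THEN branch executes
After SET(n, 8): n=8, z=-4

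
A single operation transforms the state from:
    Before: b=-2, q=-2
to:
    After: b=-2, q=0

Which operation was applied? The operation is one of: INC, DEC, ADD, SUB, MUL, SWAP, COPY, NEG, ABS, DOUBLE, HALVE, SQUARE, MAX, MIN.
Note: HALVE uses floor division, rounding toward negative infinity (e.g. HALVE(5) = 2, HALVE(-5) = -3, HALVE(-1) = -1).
SUB(q, b)

Analyzing the change:
Before: b=-2, q=-2
After: b=-2, q=0
Variable q changed from -2 to 0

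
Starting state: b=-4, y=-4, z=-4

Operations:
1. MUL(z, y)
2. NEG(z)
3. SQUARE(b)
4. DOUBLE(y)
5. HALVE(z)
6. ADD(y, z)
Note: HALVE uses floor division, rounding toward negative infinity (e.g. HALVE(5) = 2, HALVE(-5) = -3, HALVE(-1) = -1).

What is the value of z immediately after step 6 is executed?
z = -8

Tracing z through execution:
Initial: z = -4
After step 1 (MUL(z, y)): z = 16
After step 2 (NEG(z)): z = -16
After step 3 (SQUARE(b)): z = -16
After step 4 (DOUBLE(y)): z = -16
After step 5 (HALVE(z)): z = -8
After step 6 (ADD(y, z)): z = -8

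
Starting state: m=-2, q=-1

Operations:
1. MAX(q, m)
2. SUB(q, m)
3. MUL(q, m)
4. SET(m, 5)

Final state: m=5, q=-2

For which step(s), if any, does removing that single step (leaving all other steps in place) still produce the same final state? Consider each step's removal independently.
Step(s) 1

Testing removal of each single step:
Without step 1: final = m=5, q=-2 (same)
Without step 2: final = m=5, q=2 (different)
Without step 3: final = m=5, q=1 (different)
Without step 4: final = m=-2, q=-2 (different)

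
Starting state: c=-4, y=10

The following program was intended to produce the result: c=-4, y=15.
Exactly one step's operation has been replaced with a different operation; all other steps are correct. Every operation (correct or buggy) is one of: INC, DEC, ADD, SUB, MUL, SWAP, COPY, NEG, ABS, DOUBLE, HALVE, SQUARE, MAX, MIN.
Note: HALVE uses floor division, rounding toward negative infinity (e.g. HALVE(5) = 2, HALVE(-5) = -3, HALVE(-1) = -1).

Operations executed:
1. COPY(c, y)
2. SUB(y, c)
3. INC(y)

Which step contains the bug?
Step 1

Trace with buggy code:
Initial: c=-4, y=10
After step 1: c=10, y=10
After step 2: c=10, y=0
After step 3: c=10, y=1
Actual final c=10, y=1 ≠ expected c=-4, y=15.
Step 1 is the only position where a single-operation replacement can produce the expected result.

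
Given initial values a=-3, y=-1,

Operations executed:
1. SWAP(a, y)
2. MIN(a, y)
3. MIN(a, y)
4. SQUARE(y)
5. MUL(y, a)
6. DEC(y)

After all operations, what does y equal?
y = -28

Tracing execution:
Step 1: SWAP(a, y) → y = -3
Step 2: MIN(a, y) → y = -3
Step 3: MIN(a, y) → y = -3
Step 4: SQUARE(y) → y = 9
Step 5: MUL(y, a) → y = -27
Step 6: DEC(y) → y = -28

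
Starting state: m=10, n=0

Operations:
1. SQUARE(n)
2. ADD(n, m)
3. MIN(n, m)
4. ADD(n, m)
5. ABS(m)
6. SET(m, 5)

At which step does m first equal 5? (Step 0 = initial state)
Step 6

Tracing m:
Initial: m = 10
After step 1: m = 10
After step 2: m = 10
After step 3: m = 10
After step 4: m = 10
After step 5: m = 10
After step 6: m = 5 ← first occurrence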